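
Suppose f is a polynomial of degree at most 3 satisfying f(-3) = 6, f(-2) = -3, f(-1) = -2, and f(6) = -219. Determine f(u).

f(u) = -u^3 - u^2 + 5u + 3

Using the Lagrange interpolation formula with nodes -3, -2, -1, 6:
  L_0(u) = (u + 2)(u + 1)(u - 6) / -18
  L_1(u) = (u + 3)(u + 1)(u - 6) / 8
  L_2(u) = (u + 3)(u + 2)(u - 6) / -14
  L_3(u) = (u + 3)(u + 2)(u + 1) / 504
Then f(u) = 6·L_0(u) - 3·L_1(u) - 2·L_2(u) - 219·L_3(u).
Expanding and collecting terms gives f(u) = -u^3 - u^2 + 5u + 3.
Check: f(-2) = -3. ✓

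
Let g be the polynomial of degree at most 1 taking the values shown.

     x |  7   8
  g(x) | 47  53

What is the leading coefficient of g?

Write g(x) = ax + b. Substituting each data point gives a linear system:
  7a + b = 47
  8a + b = 53
Solving the system yields a = 6, b = 5.
So g(x) = 6x + 5.
The leading coefficient is 6.

6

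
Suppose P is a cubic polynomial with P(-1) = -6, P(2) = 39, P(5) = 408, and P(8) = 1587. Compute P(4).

Forward differences of the values at s = -1, 2, 5, 8:
  P  : -6  39  408  1587
  Δ  : 45  369  1179
  Δ^2: 324  810
  Δ^3: 486
The third differences are constant, confirming degree 3.
Interpolating (Newton forward form) and evaluating at s = 4 gives P(4) = 219.

219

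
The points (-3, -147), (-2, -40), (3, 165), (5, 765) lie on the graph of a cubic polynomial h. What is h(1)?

Using the Lagrange interpolation formula with nodes -3, -2, 3, 5:
  L_0(n) = (n + 2)(n - 3)(n - 5) / -48
  L_1(n) = (n + 3)(n - 3)(n - 5) / 35
  L_2(n) = (n + 3)(n + 2)(n - 5) / -60
  L_3(n) = (n + 3)(n + 2)(n - 3) / 112
Then h(n) = -147·L_0(n) - 40·L_1(n) + 165·L_2(n) + 765·L_3(n).
Expanding and collecting terms gives h(n) = 6n^3 + n^2 - 2n.
Evaluating at n = 1: h(1) = 5.

5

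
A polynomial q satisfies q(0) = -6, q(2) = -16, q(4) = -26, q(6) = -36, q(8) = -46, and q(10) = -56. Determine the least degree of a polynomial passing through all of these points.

1

Forward differences of the values at u = 0, 2, 4, 6, 8, 10:
  q  : -6  -16  -26  -36  -46  -56
  Δ  : -10  -10  -10  -10  -10
  Δ^2: 0  0  0  0
  Δ^3: 0  0  0
  Δ^4: 0  0
  Δ^5: 0
The first differences are constant (-10) and nonzero, while all higher differences vanish, so the minimal degree is 1.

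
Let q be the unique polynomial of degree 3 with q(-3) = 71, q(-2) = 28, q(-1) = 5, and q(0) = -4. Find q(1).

Forward differences of the values at x = -3, -2, -1, 0:
  q  : 71  28  5  -4
  Δ  : -43  -23  -9
  Δ^2: 20  14
  Δ^3: -6
The third differences are constant, confirming degree 3.
Interpolating (Newton forward form) and evaluating at x = 1 gives q(1) = -5.

-5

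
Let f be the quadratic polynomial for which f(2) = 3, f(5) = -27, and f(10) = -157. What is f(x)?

f(x) = -2x^2 + 4x + 3

Write f(x) = ax^2 + bx + c. Substituting each data point gives a linear system:
  4a + 2b + c = 3
  25a + 5b + c = -27
  100a + 10b + c = -157
Solving the system yields a = -2, b = 4, c = 3.
So f(x) = -2x^2 + 4x + 3.
Check: f(10) = -157. ✓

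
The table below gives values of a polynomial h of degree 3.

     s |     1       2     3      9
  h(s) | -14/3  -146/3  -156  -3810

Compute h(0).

6

Write h(s) = as^3 + bs^2 + cs + d. Substituting each data point gives a linear system:
  a + b + c + d = -14/3
  8a + 4b + 2c + d = -146/3
  27a + 9b + 3c + d = -156
  729a + 81b + 9c + d = -3810
Solving the system yields a = -5, b = -5/3, c = -4, d = 6.
So h(s) = -5s³ - (5/3)s² - 4s + 6.
Then h(0) = 6.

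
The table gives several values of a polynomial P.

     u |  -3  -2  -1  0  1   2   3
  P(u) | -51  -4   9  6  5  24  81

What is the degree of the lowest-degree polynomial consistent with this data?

3

Forward differences of the values at u = -3, -2, -1, 0, 1, 2, 3:
  P  : -51  -4  9  6  5  24  81
  Δ  : 47  13  -3  -1  19  57
  Δ^2: -34  -16  2  20  38
  Δ^3: 18  18  18  18
  Δ^4: 0  0  0
  Δ^5: 0  0
  Δ^6: 0
The third differences are constant (18) and nonzero, while all higher differences vanish, so the minimal degree is 3.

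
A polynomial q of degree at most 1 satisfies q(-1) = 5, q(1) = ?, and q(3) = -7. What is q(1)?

The 2 known points determine the degree-1 polynomial uniquely.
Write q(x) = ax + b. Substituting each data point gives a linear system:
  -a + b = 5
  3a + b = -7
Solving the system yields a = -3, b = 2.
So q(x) = -3x + 2.
Then q(1) = -1.

-1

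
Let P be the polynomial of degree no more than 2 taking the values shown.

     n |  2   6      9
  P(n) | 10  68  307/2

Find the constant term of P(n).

5

Write P(n) = an^2 + bn + c. Substituting each data point gives a linear system:
  4a + 2b + c = 10
  36a + 6b + c = 68
  81a + 9b + c = 307/2
Solving the system yields a = 2, b = -3/2, c = 5.
So P(n) = 2n^2 - (3/2)n + 5.
The constant term is 5.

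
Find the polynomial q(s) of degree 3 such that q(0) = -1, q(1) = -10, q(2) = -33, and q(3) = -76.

q(s) = -s^3 - 4s^2 - 4s - 1

Using the Lagrange interpolation formula with nodes 0, 1, 2, 3:
  L_0(s) = (s - 1)(s - 2)(s - 3) / -6
  L_1(s) = s(s - 2)(s - 3) / 2
  L_2(s) = s(s - 1)(s - 3) / -2
  L_3(s) = s(s - 1)(s - 2) / 6
Then q(s) = -1·L_0(s) - 10·L_1(s) - 33·L_2(s) - 76·L_3(s).
Expanding and collecting terms gives q(s) = -s^3 - 4s^2 - 4s - 1.
Check: q(2) = -33. ✓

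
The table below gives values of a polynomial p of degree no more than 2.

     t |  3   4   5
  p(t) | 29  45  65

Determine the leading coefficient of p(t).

2

Write p(t) = at^2 + bt + c. Substituting each data point gives a linear system:
  9a + 3b + c = 29
  16a + 4b + c = 45
  25a + 5b + c = 65
Solving the system yields a = 2, b = 2, c = 5.
So p(t) = 2t^2 + 2t + 5.
The leading coefficient is 2.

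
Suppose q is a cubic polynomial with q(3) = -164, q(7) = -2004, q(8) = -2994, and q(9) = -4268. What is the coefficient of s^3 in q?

Write q(s) = as^3 + bs^2 + cs + d. Substituting each data point gives a linear system:
  27a + 9b + 3c + d = -164
  343a + 49b + 7c + d = -2004
  512a + 64b + 8c + d = -2994
  729a + 81b + 9c + d = -4268
Solving the system yields a = -6, b = 2, c = -6, d = -2.
So q(s) = -6s³ + 2s² - 6s - 2.
The leading coefficient is -6.

-6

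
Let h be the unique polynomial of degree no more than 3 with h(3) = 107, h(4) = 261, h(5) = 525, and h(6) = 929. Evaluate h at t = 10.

Using the Lagrange interpolation formula with nodes 3, 4, 5, 6:
  L_0(t) = (t - 4)(t - 5)(t - 6) / -6
  L_1(t) = (t - 3)(t - 5)(t - 6) / 2
  L_2(t) = (t - 3)(t - 4)(t - 6) / -2
  L_3(t) = (t - 3)(t - 4)(t - 5) / 6
Then h(t) = 107·L_0(t) + 261·L_1(t) + 525·L_2(t) + 929·L_3(t).
Expanding and collecting terms gives h(t) = 5t^3 - 5t^2 + 4t + 5.
Evaluating at t = 10: h(10) = 4545.

4545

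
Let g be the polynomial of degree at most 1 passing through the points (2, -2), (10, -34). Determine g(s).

Write g(s) = as + b. Substituting each data point gives a linear system:
  2a + b = -2
  10a + b = -34
Solving the system yields a = -4, b = 6.
So g(s) = -4s + 6.
Check: g(10) = -34. ✓

g(s) = -4s + 6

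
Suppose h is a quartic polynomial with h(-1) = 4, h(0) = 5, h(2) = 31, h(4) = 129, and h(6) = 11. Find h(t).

Write h(t) = at^4 + bt^3 + ct^2 + dt + e. Substituting each data point gives a linear system:
  a - b + c - d + e = 4
  e = 5
  16a + 8b + 4c + 2d + e = 31
  256a + 64b + 16c + 4d + e = 129
  1296a + 216b + 36c + 6d + e = 11
Solving the system yields a = -1, b = 6, c = 1, d = -5, e = 5.
So h(t) = -t^4 + 6t^3 + t^2 - 5t + 5.
Check: h(0) = 5. ✓

h(t) = -t^4 + 6t^3 + t^2 - 5t + 5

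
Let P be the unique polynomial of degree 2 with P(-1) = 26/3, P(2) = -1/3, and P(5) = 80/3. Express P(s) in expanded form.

P(s) = 2s^2 - 5s + 5/3

Using the Lagrange interpolation formula with nodes -1, 2, 5:
  L_0(s) = (s - 2)(s - 5) / 18
  L_1(s) = (s + 1)(s - 5) / -9
  L_2(s) = (s + 1)(s - 2) / 18
Then P(s) = 26/3·L_0(s) - 1/3·L_1(s) + 80/3·L_2(s).
Expanding and collecting terms gives P(s) = 2s² - 5s + 5/3.
Check: P(2) = -1/3. ✓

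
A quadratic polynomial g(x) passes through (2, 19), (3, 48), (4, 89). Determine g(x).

Using the Lagrange interpolation formula with nodes 2, 3, 4:
  L_0(x) = (x - 3)(x - 4) / 2
  L_1(x) = (x - 2)(x - 4) / -1
  L_2(x) = (x - 2)(x - 3) / 2
Then g(x) = 19·L_0(x) + 48·L_1(x) + 89·L_2(x).
Expanding and collecting terms gives g(x) = 6x^2 - x - 3.
Check: g(3) = 48. ✓

g(x) = 6x^2 - x - 3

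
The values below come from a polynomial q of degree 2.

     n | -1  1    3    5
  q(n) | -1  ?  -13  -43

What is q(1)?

The 3 known points determine the degree-2 polynomial uniquely.
Write q(n) = an^2 + bn + c. Substituting each data point gives a linear system:
  a - b + c = -1
  9a + 3b + c = -13
  25a + 5b + c = -43
Solving the system yields a = -2, b = 1, c = 2.
So q(n) = -2n^2 + n + 2.
Then q(1) = 1.

1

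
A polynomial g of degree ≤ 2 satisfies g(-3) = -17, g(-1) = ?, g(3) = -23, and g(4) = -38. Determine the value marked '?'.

-3

The 3 known points determine the degree-2 polynomial uniquely.
Write g(x) = ax^2 + bx + c. Substituting each data point gives a linear system:
  9a - 3b + c = -17
  9a + 3b + c = -23
  16a + 4b + c = -38
Solving the system yields a = -2, b = -1, c = -2.
So g(x) = -2x^2 - x - 2.
Then g(-1) = -3.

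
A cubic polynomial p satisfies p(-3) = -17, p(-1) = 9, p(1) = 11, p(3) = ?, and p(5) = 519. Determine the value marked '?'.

On equispaced nodes a degree-3 polynomial has vanishing fourth forward difference, so
  p(-3) - 4·p(-1) + 6·p(1) - 4·p(3) + p(5) = 0.
Substituting the known values and solving for p(3):
  -4·p(3) = -532
  p(3) = 133.

133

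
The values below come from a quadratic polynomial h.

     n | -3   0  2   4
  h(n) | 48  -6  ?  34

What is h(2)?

-2

The 3 known points determine the degree-2 polynomial uniquely.
Write h(n) = an^2 + bn + c. Substituting each data point gives a linear system:
  9a - 3b + c = 48
  c = -6
  16a + 4b + c = 34
Solving the system yields a = 4, b = -6, c = -6.
So h(n) = 4n² - 6n - 6.
Then h(2) = -2.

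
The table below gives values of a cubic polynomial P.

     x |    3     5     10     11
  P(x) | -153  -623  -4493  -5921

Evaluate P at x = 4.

Write P(x) = ax^3 + bx^2 + cx + d. Substituting each data point gives a linear system:
  27a + 9b + 3c + d = -153
  125a + 25b + 5c + d = -623
  1000a + 100b + 10c + d = -4493
  1331a + 121b + 11c + d = -5921
Solving the system yields a = -4, b = -5, c = 1, d = -3.
So P(x) = -4x^3 - 5x^2 + x - 3.
Then P(4) = -335.

-335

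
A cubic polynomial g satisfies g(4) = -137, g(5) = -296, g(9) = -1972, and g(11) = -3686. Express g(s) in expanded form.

Write g(s) = as^3 + bs^2 + cs + d. Substituting each data point gives a linear system:
  64a + 16b + 4c + d = -137
  125a + 25b + 5c + d = -296
  729a + 81b + 9c + d = -1972
  1331a + 121b + 11c + d = -3686
Solving the system yields a = -3, b = 2, c = 6, d = -1.
So g(s) = -3s^3 + 2s^2 + 6s - 1.
Check: g(9) = -1972. ✓

g(s) = -3s^3 + 2s^2 + 6s - 1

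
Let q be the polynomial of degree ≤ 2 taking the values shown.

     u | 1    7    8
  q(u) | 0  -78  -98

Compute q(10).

Write q(u) = au^2 + bu + c. Substituting each data point gives a linear system:
  a + b + c = 0
  49a + 7b + c = -78
  64a + 8b + c = -98
Solving the system yields a = -1, b = -5, c = 6.
So q(u) = -u^2 - 5u + 6.
Then q(10) = -144.

-144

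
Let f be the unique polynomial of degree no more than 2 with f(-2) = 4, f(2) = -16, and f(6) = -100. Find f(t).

Using the Lagrange interpolation formula with nodes -2, 2, 6:
  L_0(t) = (t - 2)(t - 6) / 32
  L_1(t) = (t + 2)(t - 6) / -16
  L_2(t) = (t + 2)(t - 2) / 32
Then f(t) = 4·L_0(t) - 16·L_1(t) - 100·L_2(t).
Expanding and collecting terms gives f(t) = -2t^2 - 5t + 2.
Check: f(2) = -16. ✓

f(t) = -2t^2 - 5t + 2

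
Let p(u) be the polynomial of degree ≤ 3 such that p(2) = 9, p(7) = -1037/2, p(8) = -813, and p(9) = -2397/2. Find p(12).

Write p(u) = au^3 + bu^2 + cu + d. Substituting each data point gives a linear system:
  8a + 4b + 2c + d = 9
  343a + 49b + 7c + d = -1037/2
  512a + 64b + 8c + d = -813
  729a + 81b + 9c + d = -2397/2
Solving the system yields a = -2, b = 5/2, c = 6, d = 3.
So p(u) = -2u^3 + (5/2)u^2 + 6u + 3.
Then p(12) = -3021.

-3021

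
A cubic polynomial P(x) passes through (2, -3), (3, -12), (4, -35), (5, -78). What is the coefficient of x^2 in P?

Write P(x) = ax^3 + bx^2 + cx + d. Substituting each data point gives a linear system:
  8a + 4b + 2c + d = -3
  27a + 9b + 3c + d = -12
  64a + 16b + 4c + d = -35
  125a + 25b + 5c + d = -78
Solving the system yields a = -1, b = 2, c = 0, d = -3.
So P(x) = -x³ + 2x² - 3.
The coefficient of x^2 is 2.

2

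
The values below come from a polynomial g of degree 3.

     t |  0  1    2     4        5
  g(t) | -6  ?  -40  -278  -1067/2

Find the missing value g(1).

-19/2

The 4 known points determine the degree-3 polynomial uniquely.
Write g(t) = at^3 + bt^2 + ct + d. Substituting each data point gives a linear system:
  d = -6
  8a + 4b + 2c + d = -40
  64a + 16b + 4c + d = -278
  125a + 25b + 5c + d = -1067/2
Solving the system yields a = -4, b = -3/2, c = 2, d = -6.
So g(t) = -4t^3 - (3/2)t^2 + 2t - 6.
Then g(1) = -19/2.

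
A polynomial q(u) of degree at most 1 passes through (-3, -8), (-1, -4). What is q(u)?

q(u) = 2u - 2

Write q(u) = au + b. Substituting each data point gives a linear system:
  -3a + b = -8
  -a + b = -4
Solving the system yields a = 2, b = -2.
So q(u) = 2u - 2.
Check: q(-1) = -4. ✓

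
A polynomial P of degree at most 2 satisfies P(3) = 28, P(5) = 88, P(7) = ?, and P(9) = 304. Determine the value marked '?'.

180

On equispaced nodes a degree-2 polynomial has vanishing third forward difference, so
  - P(3) + 3·P(5) - 3·P(7) + P(9) = 0.
Substituting the known values and solving for P(7):
  -3·P(7) = -540
  P(7) = 180.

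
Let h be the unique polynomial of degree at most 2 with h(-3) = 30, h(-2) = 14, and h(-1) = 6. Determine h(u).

h(u) = 4u^2 + 4u + 6

Using the Lagrange interpolation formula with nodes -3, -2, -1:
  L_0(u) = (u + 2)(u + 1) / 2
  L_1(u) = (u + 3)(u + 1) / -1
  L_2(u) = (u + 3)(u + 2) / 2
Then h(u) = 30·L_0(u) + 14·L_1(u) + 6·L_2(u).
Expanding and collecting terms gives h(u) = 4u² + 4u + 6.
Check: h(-3) = 30. ✓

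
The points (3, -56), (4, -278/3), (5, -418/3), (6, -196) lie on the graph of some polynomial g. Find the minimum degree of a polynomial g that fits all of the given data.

2

Forward differences of the values at n = 3, 4, 5, 6:
  g  : -56  -278/3  -418/3  -196
  Δ  : -110/3  -140/3  -170/3
  Δ^2: -10  -10
  Δ^3: 0
The second differences are constant (-10) and nonzero, while all higher differences vanish, so the minimal degree is 2.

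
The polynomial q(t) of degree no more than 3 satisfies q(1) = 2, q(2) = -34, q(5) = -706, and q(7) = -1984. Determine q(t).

Using the Lagrange interpolation formula with nodes 1, 2, 5, 7:
  L_0(t) = (t - 2)(t - 5)(t - 7) / -24
  L_1(t) = (t - 1)(t - 5)(t - 7) / 15
  L_2(t) = (t - 1)(t - 2)(t - 7) / -24
  L_3(t) = (t - 1)(t - 2)(t - 5) / 60
Then q(t) = 2·L_0(t) - 34·L_1(t) - 706·L_2(t) - 1984·L_3(t).
Expanding and collecting terms gives q(t) = -6t³ + t² + 3t + 4.
Check: q(2) = -34. ✓

q(t) = -6t^3 + t^2 + 3t + 4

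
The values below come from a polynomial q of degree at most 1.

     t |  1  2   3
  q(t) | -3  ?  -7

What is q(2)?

The 2 known points determine the degree-1 polynomial uniquely.
Write q(t) = at + b. Substituting each data point gives a linear system:
  a + b = -3
  3a + b = -7
Solving the system yields a = -2, b = -1.
So q(t) = -2t - 1.
Then q(2) = -5.

-5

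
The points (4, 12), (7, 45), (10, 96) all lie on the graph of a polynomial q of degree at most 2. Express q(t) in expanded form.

q(t) = t^2 - 4

Using the Lagrange interpolation formula with nodes 4, 7, 10:
  L_0(t) = (t - 7)(t - 10) / 18
  L_1(t) = (t - 4)(t - 10) / -9
  L_2(t) = (t - 4)(t - 7) / 18
Then q(t) = 12·L_0(t) + 45·L_1(t) + 96·L_2(t).
Expanding and collecting terms gives q(t) = t^2 - 4.
Check: q(4) = 12. ✓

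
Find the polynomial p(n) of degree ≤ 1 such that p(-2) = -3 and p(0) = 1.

Write p(n) = an + b. Substituting each data point gives a linear system:
  -2a + b = -3
  b = 1
Solving the system yields a = 2, b = 1.
So p(n) = 2n + 1.
Check: p(-2) = -3. ✓

p(n) = 2n + 1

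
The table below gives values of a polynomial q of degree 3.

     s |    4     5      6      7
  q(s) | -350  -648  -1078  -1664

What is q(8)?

Using the Lagrange interpolation formula with nodes 4, 5, 6, 7:
  L_0(s) = (s - 5)(s - 6)(s - 7) / -6
  L_1(s) = (s - 4)(s - 6)(s - 7) / 2
  L_2(s) = (s - 4)(s - 5)(s - 7) / -2
  L_3(s) = (s - 4)(s - 5)(s - 6) / 6
Then q(s) = -350·L_0(s) - 648·L_1(s) - 1078·L_2(s) - 1664·L_3(s).
Expanding and collecting terms gives q(s) = -4s^3 - 6s^2 + 2.
Evaluating at s = 8: q(8) = -2430.

-2430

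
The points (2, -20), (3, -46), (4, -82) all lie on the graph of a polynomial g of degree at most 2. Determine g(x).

g(x) = -5x^2 - x + 2

Write g(x) = ax^2 + bx + c. Substituting each data point gives a linear system:
  4a + 2b + c = -20
  9a + 3b + c = -46
  16a + 4b + c = -82
Solving the system yields a = -5, b = -1, c = 2.
So g(x) = -5x^2 - x + 2.
Check: g(2) = -20. ✓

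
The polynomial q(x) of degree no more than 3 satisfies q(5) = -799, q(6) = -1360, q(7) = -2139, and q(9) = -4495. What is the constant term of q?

-4

Write q(x) = ax^3 + bx^2 + cx + d. Substituting each data point gives a linear system:
  125a + 25b + 5c + d = -799
  216a + 36b + 6c + d = -1360
  343a + 49b + 7c + d = -2139
  729a + 81b + 9c + d = -4495
Solving the system yields a = -6, b = -1, c = -4, d = -4.
So q(x) = -6x^3 - x^2 - 4x - 4.
The constant term is -4.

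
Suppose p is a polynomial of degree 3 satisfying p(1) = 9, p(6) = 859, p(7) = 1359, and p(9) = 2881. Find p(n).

p(n) = 4n^3 - n^2 + 5n + 1

Write p(n) = an^3 + bn^2 + cn + d. Substituting each data point gives a linear system:
  a + b + c + d = 9
  216a + 36b + 6c + d = 859
  343a + 49b + 7c + d = 1359
  729a + 81b + 9c + d = 2881
Solving the system yields a = 4, b = -1, c = 5, d = 1.
So p(n) = 4n^3 - n^2 + 5n + 1.
Check: p(1) = 9. ✓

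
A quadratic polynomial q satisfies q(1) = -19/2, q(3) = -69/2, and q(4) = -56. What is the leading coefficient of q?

-3

Write q(t) = at^2 + bt + c. Substituting each data point gives a linear system:
  a + b + c = -19/2
  9a + 3b + c = -69/2
  16a + 4b + c = -56
Solving the system yields a = -3, b = -1/2, c = -6.
So q(t) = -3t^2 - (1/2)t - 6.
The leading coefficient is -3.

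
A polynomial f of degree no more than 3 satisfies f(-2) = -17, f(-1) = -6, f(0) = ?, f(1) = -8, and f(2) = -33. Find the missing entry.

-1

The 4 known points determine the degree-3 polynomial uniquely.
Write f(x) = ax^3 + bx^2 + cx + d. Substituting each data point gives a linear system:
  -8a + 4b - 2c + d = -17
  -a + b - c + d = -6
  a + b + c + d = -8
  8a + 4b + 2c + d = -33
Solving the system yields a = -1, b = -6, c = 0, d = -1.
So f(x) = -x³ - 6x² - 1.
Then f(0) = -1.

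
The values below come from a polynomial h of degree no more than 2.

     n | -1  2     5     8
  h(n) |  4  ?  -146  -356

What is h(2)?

-26

The 3 known points determine the degree-2 polynomial uniquely.
Write h(n) = an^2 + bn + c. Substituting each data point gives a linear system:
  a - b + c = 4
  25a + 5b + c = -146
  64a + 8b + c = -356
Solving the system yields a = -5, b = -5, c = 4.
So h(n) = -5n² - 5n + 4.
Then h(2) = -26.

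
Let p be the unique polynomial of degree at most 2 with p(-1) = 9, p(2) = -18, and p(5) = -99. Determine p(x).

p(x) = -3x^2 - 6x + 6

Using the Lagrange interpolation formula with nodes -1, 2, 5:
  L_0(x) = (x - 2)(x - 5) / 18
  L_1(x) = (x + 1)(x - 5) / -9
  L_2(x) = (x + 1)(x - 2) / 18
Then p(x) = 9·L_0(x) - 18·L_1(x) - 99·L_2(x).
Expanding and collecting terms gives p(x) = -3x^2 - 6x + 6.
Check: p(-1) = 9. ✓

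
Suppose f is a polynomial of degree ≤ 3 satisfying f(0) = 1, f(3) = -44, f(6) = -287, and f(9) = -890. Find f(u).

f(u) = -u^3 - 2u^2 + 1

Using the Lagrange interpolation formula with nodes 0, 3, 6, 9:
  L_0(u) = (u - 3)(u - 6)(u - 9) / -162
  L_1(u) = u(u - 6)(u - 9) / 54
  L_2(u) = u(u - 3)(u - 9) / -54
  L_3(u) = u(u - 3)(u - 6) / 162
Then f(u) = 1·L_0(u) - 44·L_1(u) - 287·L_2(u) - 890·L_3(u).
Expanding and collecting terms gives f(u) = -u^3 - 2u^2 + 1.
Check: f(3) = -44. ✓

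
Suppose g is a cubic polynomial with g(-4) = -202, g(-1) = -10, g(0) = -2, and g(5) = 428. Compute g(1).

Write g(s) = as^3 + bs^2 + cs + d. Substituting each data point gives a linear system:
  -64a + 16b - 4c + d = -202
  -a + b - c + d = -10
  d = -2
  125a + 25b + 5c + d = 428
Solving the system yields a = 3, b = 1, c = 6, d = -2.
So g(s) = 3s^3 + s^2 + 6s - 2.
Then g(1) = 8.

8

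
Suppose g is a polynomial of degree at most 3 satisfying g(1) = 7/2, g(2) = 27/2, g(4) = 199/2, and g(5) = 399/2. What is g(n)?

Write g(n) = an^3 + bn^2 + cn + d. Substituting each data point gives a linear system:
  a + b + c + d = 7/2
  8a + 4b + 2c + d = 27/2
  64a + 16b + 4c + d = 199/2
  125a + 25b + 5c + d = 399/2
Solving the system yields a = 2, b = -3, c = 5, d = -1/2.
So g(n) = 2n^3 - 3n^2 + 5n - 1/2.
Check: g(1) = 7/2. ✓

g(n) = 2n^3 - 3n^2 + 5n - 1/2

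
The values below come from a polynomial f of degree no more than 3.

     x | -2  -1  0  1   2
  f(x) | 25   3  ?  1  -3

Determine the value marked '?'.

-1

The 4 known points determine the degree-3 polynomial uniquely.
Write f(x) = ax^3 + bx^2 + cx + d. Substituting each data point gives a linear system:
  -8a + 4b - 2c + d = 25
  -a + b - c + d = 3
  a + b + c + d = 1
  8a + 4b + 2c + d = -3
Solving the system yields a = -2, b = 3, c = 1, d = -1.
So f(x) = -2x^3 + 3x^2 + x - 1.
Then f(0) = -1.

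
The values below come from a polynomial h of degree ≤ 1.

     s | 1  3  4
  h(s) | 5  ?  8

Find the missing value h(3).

7

The 2 known points determine the degree-1 polynomial uniquely.
Write h(s) = as + b. Substituting each data point gives a linear system:
  a + b = 5
  4a + b = 8
Solving the system yields a = 1, b = 4.
So h(s) = s + 4.
Then h(3) = 7.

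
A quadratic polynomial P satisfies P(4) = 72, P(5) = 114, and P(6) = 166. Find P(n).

Write P(n) = an^2 + bn + c. Substituting each data point gives a linear system:
  16a + 4b + c = 72
  25a + 5b + c = 114
  36a + 6b + c = 166
Solving the system yields a = 5, b = -3, c = 4.
So P(n) = 5n^2 - 3n + 4.
Check: P(4) = 72. ✓

P(n) = 5n^2 - 3n + 4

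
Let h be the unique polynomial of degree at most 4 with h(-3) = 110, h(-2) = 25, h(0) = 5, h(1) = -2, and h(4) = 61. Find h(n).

h(n) = n^4 - 2n^3 - 4n^2 - 2n + 5

Using the Lagrange interpolation formula with nodes -3, -2, 0, 1, 4:
  L_0(n) = (n + 2)n(n - 1)(n - 4) / 84
  L_1(n) = (n + 3)n(n - 1)(n - 4) / -36
  L_2(n) = (n + 3)(n + 2)(n - 1)(n - 4) / 24
  L_3(n) = (n + 3)(n + 2)n(n - 4) / -36
  L_4(n) = (n + 3)(n + 2)n(n - 1) / 504
Then h(n) = 110·L_0(n) + 25·L_1(n) + 5·L_2(n) - 2·L_3(n) + 61·L_4(n).
Expanding and collecting terms gives h(n) = n⁴ - 2n³ - 4n² - 2n + 5.
Check: h(-2) = 25. ✓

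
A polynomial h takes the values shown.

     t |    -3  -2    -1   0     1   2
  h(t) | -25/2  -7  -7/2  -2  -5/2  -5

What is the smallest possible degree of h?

2

Forward differences of the values at t = -3, -2, -1, 0, 1, 2:
  h  : -25/2  -7  -7/2  -2  -5/2  -5
  Δ  : 11/2  7/2  3/2  -1/2  -5/2
  Δ^2: -2  -2  -2  -2
  Δ^3: 0  0  0
  Δ^4: 0  0
  Δ^5: 0
The second differences are constant (-2) and nonzero, while all higher differences vanish, so the minimal degree is 2.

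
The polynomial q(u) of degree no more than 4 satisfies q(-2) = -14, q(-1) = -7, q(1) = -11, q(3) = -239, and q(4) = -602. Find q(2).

Write q(u) = au^4 + bu^3 + cu^2 + du + e. Substituting each data point gives a linear system:
  16a - 8b + 4c - 2d + e = -14
  a - b + c - d + e = -7
  a + b + c + d + e = -11
  81a + 27b + 9c + 3d + e = -239
  256a + 64b + 16c + 4d + e = -602
Solving the system yields a = -1, b = -4, c = -6, d = 2, e = -2.
So q(u) = -u^4 - 4u^3 - 6u^2 + 2u - 2.
Then q(2) = -70.

-70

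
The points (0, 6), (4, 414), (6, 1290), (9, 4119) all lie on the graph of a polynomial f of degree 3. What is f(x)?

f(x) = 5x^3 + 6x^2 - 2x + 6

Using the Lagrange interpolation formula with nodes 0, 4, 6, 9:
  L_0(x) = (x - 4)(x - 6)(x - 9) / -216
  L_1(x) = x(x - 6)(x - 9) / 40
  L_2(x) = x(x - 4)(x - 9) / -36
  L_3(x) = x(x - 4)(x - 6) / 135
Then f(x) = 6·L_0(x) + 414·L_1(x) + 1290·L_2(x) + 4119·L_3(x).
Expanding and collecting terms gives f(x) = 5x³ + 6x² - 2x + 6.
Check: f(0) = 6. ✓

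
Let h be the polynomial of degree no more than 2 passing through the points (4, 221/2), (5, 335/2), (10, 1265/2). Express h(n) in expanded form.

Using the Lagrange interpolation formula with nodes 4, 5, 10:
  L_0(n) = (n - 5)(n - 10) / 6
  L_1(n) = (n - 4)(n - 10) / -5
  L_2(n) = (n - 4)(n - 5) / 30
Then h(n) = 221/2·L_0(n) + 335/2·L_1(n) + 1265/2·L_2(n).
Expanding and collecting terms gives h(n) = 6n² + 3n + 5/2.
Check: h(10) = 1265/2. ✓

h(n) = 6n^2 + 3n + 5/2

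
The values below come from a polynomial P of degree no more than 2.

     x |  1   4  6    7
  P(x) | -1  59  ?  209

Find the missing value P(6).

The 3 known points determine the degree-2 polynomial uniquely.
Write P(x) = ax^2 + bx + c. Substituting each data point gives a linear system:
  a + b + c = -1
  16a + 4b + c = 59
  49a + 7b + c = 209
Solving the system yields a = 5, b = -5, c = -1.
So P(x) = 5x^2 - 5x - 1.
Then P(6) = 149.

149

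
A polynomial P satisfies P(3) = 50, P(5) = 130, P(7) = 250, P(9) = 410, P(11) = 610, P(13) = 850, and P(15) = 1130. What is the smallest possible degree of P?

Forward differences of the values at t = 3, 5, 7, 9, 11, 13, 15:
  P  : 50  130  250  410  610  850  1130
  Δ  : 80  120  160  200  240  280
  Δ^2: 40  40  40  40  40
  Δ^3: 0  0  0  0
  Δ^4: 0  0  0
  Δ^5: 0  0
  Δ^6: 0
The second differences are constant (40) and nonzero, while all higher differences vanish, so the minimal degree is 2.

2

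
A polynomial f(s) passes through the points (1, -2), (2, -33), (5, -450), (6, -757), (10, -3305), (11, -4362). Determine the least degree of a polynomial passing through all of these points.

3

Divided differences on the nodes 1, 2, 5, 6, 10, 11:
  order 0: -2  -33  -450  -757  -3305  -4362
  order 1: -31  -139  -307  -637  -1057
  order 2: -27  -42  -66  -84
  order 3: -3  -3  -3
  order 4: 0  0
  order 5: 0
The order-3 divided differences are all -3 (nonzero) and every higher order vanishes, so the data lies on a polynomial of degree exactly 3.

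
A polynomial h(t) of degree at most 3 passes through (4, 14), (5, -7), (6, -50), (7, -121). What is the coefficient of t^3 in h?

-1

Write h(t) = at^3 + bt^2 + ct + d. Substituting each data point gives a linear system:
  64a + 16b + 4c + d = 14
  125a + 25b + 5c + d = -7
  216a + 36b + 6c + d = -50
  343a + 49b + 7c + d = -121
Solving the system yields a = -1, b = 4, c = 4, d = -2.
So h(t) = -t³ + 4t² + 4t - 2.
The leading coefficient is -1.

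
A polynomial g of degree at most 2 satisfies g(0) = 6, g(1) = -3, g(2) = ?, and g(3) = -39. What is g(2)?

-18

On equispaced nodes a degree-2 polynomial has vanishing third forward difference, so
  - g(0) + 3·g(1) - 3·g(2) + g(3) = 0.
Substituting the known values and solving for g(2):
  -3·g(2) = 54
  g(2) = -18.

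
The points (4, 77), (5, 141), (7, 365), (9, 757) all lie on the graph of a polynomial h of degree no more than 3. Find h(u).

Write h(u) = au^3 + bu^2 + cu + d. Substituting each data point gives a linear system:
  64a + 16b + 4c + d = 77
  125a + 25b + 5c + d = 141
  343a + 49b + 7c + d = 365
  729a + 81b + 9c + d = 757
Solving the system yields a = 1, b = 0, c = 3, d = 1.
So h(u) = u^3 + 3u + 1.
Check: h(5) = 141. ✓

h(u) = u^3 + 3u + 1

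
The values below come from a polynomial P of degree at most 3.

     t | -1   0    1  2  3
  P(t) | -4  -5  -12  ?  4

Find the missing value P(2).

-13

The 4 known points determine the degree-3 polynomial uniquely.
Write P(t) = at^3 + bt^2 + ct + d. Substituting each data point gives a linear system:
  -a + b - c + d = -4
  d = -5
  a + b + c + d = -12
  27a + 9b + 3c + d = 4
Solving the system yields a = 2, b = -3, c = -6, d = -5.
So P(t) = 2t³ - 3t² - 6t - 5.
Then P(2) = -13.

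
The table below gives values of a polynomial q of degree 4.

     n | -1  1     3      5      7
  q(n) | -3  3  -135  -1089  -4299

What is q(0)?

Write q(n) = an^4 + bn^3 + cn^2 + dn + e. Substituting each data point gives a linear system:
  a - b + c - d + e = -3
  a + b + c + d + e = 3
  81a + 27b + 9c + 3d + e = -135
  625a + 125b + 25c + 5d + e = -1089
  2401a + 343b + 49c + 7d + e = -4299
Solving the system yields a = -2, b = 2, c = -4, d = 1, e = 6.
So q(n) = -2n^4 + 2n^3 - 4n^2 + n + 6.
Then q(0) = 6.

6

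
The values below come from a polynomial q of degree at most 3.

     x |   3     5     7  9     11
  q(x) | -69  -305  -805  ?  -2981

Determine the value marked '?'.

The 4 known points determine the degree-3 polynomial uniquely.
Write q(x) = ax^3 + bx^2 + cx + d. Substituting each data point gives a linear system:
  27a + 9b + 3c + d = -69
  125a + 25b + 5c + d = -305
  343a + 49b + 7c + d = -805
  1331a + 121b + 11c + d = -2981
Solving the system yields a = -2, b = -3, c = 4, d = 0.
So q(x) = -2x^3 - 3x^2 + 4x.
Then q(9) = -1665.

-1665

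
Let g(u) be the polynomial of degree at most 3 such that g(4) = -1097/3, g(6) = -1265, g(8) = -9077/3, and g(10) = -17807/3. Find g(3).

Using the Lagrange interpolation formula with nodes 4, 6, 8, 10:
  L_0(u) = (u - 6)(u - 8)(u - 10) / -48
  L_1(u) = (u - 4)(u - 8)(u - 10) / 16
  L_2(u) = (u - 4)(u - 6)(u - 10) / -16
  L_3(u) = (u - 4)(u - 6)(u - 8) / 48
Then g(u) = -1097/3·L_0(u) - 1265·L_1(u) - 9077/3·L_2(u) - 17807/3·L_3(u).
Expanding and collecting terms gives g(u) = -6u³ + (1/3)u² + 3u + 1.
Evaluating at u = 3: g(3) = -149.

-149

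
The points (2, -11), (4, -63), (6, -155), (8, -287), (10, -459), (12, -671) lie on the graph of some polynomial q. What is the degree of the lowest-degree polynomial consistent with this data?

Forward differences of the values at t = 2, 4, 6, 8, 10, 12:
  q  : -11  -63  -155  -287  -459  -671
  Δ  : -52  -92  -132  -172  -212
  Δ^2: -40  -40  -40  -40
  Δ^3: 0  0  0
  Δ^4: 0  0
  Δ^5: 0
The second differences are constant (-40) and nonzero, while all higher differences vanish, so the minimal degree is 2.

2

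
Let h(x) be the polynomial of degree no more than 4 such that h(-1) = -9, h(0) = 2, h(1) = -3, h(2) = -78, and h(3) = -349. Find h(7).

Write h(x) = ax^4 + bx^3 + cx^2 + dx + e. Substituting each data point gives a linear system:
  a - b + c - d + e = -9
  e = 2
  a + b + c + d + e = -3
  16a + 8b + 4c + 2d + e = -78
  81a + 27b + 9c + 3d + e = -349
Solving the system yields a = -3, b = -3, c = -5, d = 6, e = 2.
So h(x) = -3x^4 - 3x^3 - 5x^2 + 6x + 2.
Then h(7) = -8433.

-8433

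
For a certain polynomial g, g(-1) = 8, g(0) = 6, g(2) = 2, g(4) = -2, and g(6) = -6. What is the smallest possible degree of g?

1

Divided differences on the nodes -1, 0, 2, 4, 6:
  order 0: 8  6  2  -2  -6
  order 1: -2  -2  -2  -2
  order 2: 0  0  0
  order 3: 0  0
  order 4: 0
The order-1 divided differences are all -2 (nonzero) and every higher order vanishes, so the data lies on a polynomial of degree exactly 1.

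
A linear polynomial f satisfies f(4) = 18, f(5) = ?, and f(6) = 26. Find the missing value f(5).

The 2 known points determine the degree-1 polynomial uniquely.
Write f(x) = ax + b. Substituting each data point gives a linear system:
  4a + b = 18
  6a + b = 26
Solving the system yields a = 4, b = 2.
So f(x) = 4x + 2.
Then f(5) = 22.

22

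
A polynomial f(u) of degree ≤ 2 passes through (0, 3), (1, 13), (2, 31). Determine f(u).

f(u) = 4u^2 + 6u + 3

Write f(u) = au^2 + bu + c. Substituting each data point gives a linear system:
  c = 3
  a + b + c = 13
  4a + 2b + c = 31
Solving the system yields a = 4, b = 6, c = 3.
So f(u) = 4u^2 + 6u + 3.
Check: f(2) = 31. ✓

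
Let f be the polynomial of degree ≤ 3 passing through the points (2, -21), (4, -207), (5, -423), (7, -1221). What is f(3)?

-81

Write f(n) = an^3 + bn^2 + cn + d. Substituting each data point gives a linear system:
  8a + 4b + 2c + d = -21
  64a + 16b + 4c + d = -207
  125a + 25b + 5c + d = -423
  343a + 49b + 7c + d = -1221
Solving the system yields a = -4, b = 3, c = 1, d = -3.
So f(n) = -4n^3 + 3n^2 + n - 3.
Then f(3) = -81.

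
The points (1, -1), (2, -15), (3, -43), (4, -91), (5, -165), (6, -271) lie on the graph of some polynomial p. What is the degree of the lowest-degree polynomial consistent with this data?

Forward differences of the values at u = 1, 2, 3, 4, 5, 6:
  p  : -1  -15  -43  -91  -165  -271
  Δ  : -14  -28  -48  -74  -106
  Δ^2: -14  -20  -26  -32
  Δ^3: -6  -6  -6
  Δ^4: 0  0
  Δ^5: 0
The third differences are constant (-6) and nonzero, while all higher differences vanish, so the minimal degree is 3.

3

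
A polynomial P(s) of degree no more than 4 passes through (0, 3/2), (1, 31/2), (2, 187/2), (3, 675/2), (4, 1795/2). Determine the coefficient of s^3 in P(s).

5

Write P(s) = as^4 + bs^3 + cs^2 + ds + e. Substituting each data point gives a linear system:
  e = 3/2
  a + b + c + d + e = 31/2
  16a + 8b + 4c + 2d + e = 187/2
  81a + 27b + 9c + 3d + e = 675/2
  256a + 64b + 16c + 4d + e = 1795/2
Solving the system yields a = 2, b = 5, c = 3, d = 4, e = 3/2.
So P(s) = 2s^4 + 5s^3 + 3s^2 + 4s + 3/2.
The coefficient of s^3 is 5.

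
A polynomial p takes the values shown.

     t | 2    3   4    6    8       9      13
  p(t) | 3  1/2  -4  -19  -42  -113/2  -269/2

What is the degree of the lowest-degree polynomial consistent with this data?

Divided differences on the nodes 2, 3, 4, 6, 8, 9, 13:
  order 0: 3  1/2  -4  -19  -42  -113/2  -269/2
  order 1: -5/2  -9/2  -15/2  -23/2  -29/2  -39/2
  order 2: -1  -1  -1  -1  -1
  order 3: 0  0  0  0
  order 4: 0  0  0
  order 5: 0  0
  order 6: 0
The order-2 divided differences are all -1 (nonzero) and every higher order vanishes, so the data lies on a polynomial of degree exactly 2.

2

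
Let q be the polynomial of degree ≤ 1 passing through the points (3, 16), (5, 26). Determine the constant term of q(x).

1

Write q(x) = ax + b. Substituting each data point gives a linear system:
  3a + b = 16
  5a + b = 26
Solving the system yields a = 5, b = 1.
So q(x) = 5x + 1.
The constant term is 1.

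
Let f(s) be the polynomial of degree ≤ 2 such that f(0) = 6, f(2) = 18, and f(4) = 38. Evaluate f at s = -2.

2

Using the Lagrange interpolation formula with nodes 0, 2, 4:
  L_0(s) = (s - 2)(s - 4) / 8
  L_1(s) = s(s - 4) / -4
  L_2(s) = s(s - 2) / 8
Then f(s) = 6·L_0(s) + 18·L_1(s) + 38·L_2(s).
Expanding and collecting terms gives f(s) = s^2 + 4s + 6.
Evaluating at s = -2: f(-2) = 2.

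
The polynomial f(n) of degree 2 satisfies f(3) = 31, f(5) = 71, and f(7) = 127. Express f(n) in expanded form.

f(n) = 2n^2 + 4n + 1

Write f(n) = an^2 + bn + c. Substituting each data point gives a linear system:
  9a + 3b + c = 31
  25a + 5b + c = 71
  49a + 7b + c = 127
Solving the system yields a = 2, b = 4, c = 1.
So f(n) = 2n^2 + 4n + 1.
Check: f(3) = 31. ✓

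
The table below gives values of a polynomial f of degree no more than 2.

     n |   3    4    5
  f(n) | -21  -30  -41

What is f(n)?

Using the Lagrange interpolation formula with nodes 3, 4, 5:
  L_0(n) = (n - 4)(n - 5) / 2
  L_1(n) = (n - 3)(n - 5) / -1
  L_2(n) = (n - 3)(n - 4) / 2
Then f(n) = -21·L_0(n) - 30·L_1(n) - 41·L_2(n).
Expanding and collecting terms gives f(n) = -n^2 - 2n - 6.
Check: f(3) = -21. ✓

f(n) = -n^2 - 2n - 6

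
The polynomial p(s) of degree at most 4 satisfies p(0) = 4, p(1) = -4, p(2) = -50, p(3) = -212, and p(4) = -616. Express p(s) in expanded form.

p(s) = -2s^4 - s^3 - 2s^2 - 3s + 4

Write p(s) = as^4 + bs^3 + cs^2 + ds + e. Substituting each data point gives a linear system:
  e = 4
  a + b + c + d + e = -4
  16a + 8b + 4c + 2d + e = -50
  81a + 27b + 9c + 3d + e = -212
  256a + 64b + 16c + 4d + e = -616
Solving the system yields a = -2, b = -1, c = -2, d = -3, e = 4.
So p(s) = -2s^4 - s^3 - 2s^2 - 3s + 4.
Check: p(0) = 4. ✓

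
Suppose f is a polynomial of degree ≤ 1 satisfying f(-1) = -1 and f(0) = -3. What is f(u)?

f(u) = -2u - 3

Using the Lagrange interpolation formula with nodes -1, 0:
  L_0(u) = u / -1
  L_1(u) = (u + 1) / 1
Then f(u) = -1·L_0(u) - 3·L_1(u).
Expanding and collecting terms gives f(u) = -2u - 3.
Check: f(0) = -3. ✓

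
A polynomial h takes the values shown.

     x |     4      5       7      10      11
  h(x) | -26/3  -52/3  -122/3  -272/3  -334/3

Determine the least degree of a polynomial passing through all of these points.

Divided differences on the nodes 4, 5, 7, 10, 11:
  order 0: -26/3  -52/3  -122/3  -272/3  -334/3
  order 1: -26/3  -35/3  -50/3  -62/3
  order 2: -1  -1  -1
  order 3: 0  0
  order 4: 0
The order-2 divided differences are all -1 (nonzero) and every higher order vanishes, so the data lies on a polynomial of degree exactly 2.

2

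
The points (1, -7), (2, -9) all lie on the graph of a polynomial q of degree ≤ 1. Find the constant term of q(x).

-5

Write q(x) = ax + b. Substituting each data point gives a linear system:
  a + b = -7
  2a + b = -9
Solving the system yields a = -2, b = -5.
So q(x) = -2x - 5.
The constant term is -5.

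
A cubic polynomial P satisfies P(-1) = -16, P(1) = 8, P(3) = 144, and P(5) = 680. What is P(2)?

Write P(x) = ax^3 + bx^2 + cx + d. Substituting each data point gives a linear system:
  -a + b - c + d = -16
  a + b + c + d = 8
  27a + 9b + 3c + d = 144
  125a + 25b + 5c + d = 680
Solving the system yields a = 6, b = -4, c = 6, d = 0.
So P(x) = 6x^3 - 4x^2 + 6x.
Then P(2) = 44.

44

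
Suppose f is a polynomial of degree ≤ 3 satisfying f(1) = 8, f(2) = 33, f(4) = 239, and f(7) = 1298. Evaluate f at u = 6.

Write f(u) = au^3 + bu^2 + cu + d. Substituting each data point gives a linear system:
  a + b + c + d = 8
  8a + 4b + 2c + d = 33
  64a + 16b + 4c + d = 239
  343a + 49b + 7c + d = 1298
Solving the system yields a = 4, b = -2, c = 3, d = 3.
So f(u) = 4u^3 - 2u^2 + 3u + 3.
Then f(6) = 813.

813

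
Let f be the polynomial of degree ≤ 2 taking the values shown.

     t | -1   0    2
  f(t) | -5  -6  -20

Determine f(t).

f(t) = -2t^2 - 3t - 6

Write f(t) = at^2 + bt + c. Substituting each data point gives a linear system:
  a - b + c = -5
  c = -6
  4a + 2b + c = -20
Solving the system yields a = -2, b = -3, c = -6.
So f(t) = -2t^2 - 3t - 6.
Check: f(-1) = -5. ✓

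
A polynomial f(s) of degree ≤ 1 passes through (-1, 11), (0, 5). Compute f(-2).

17

Using the Lagrange interpolation formula with nodes -1, 0:
  L_0(s) = s / -1
  L_1(s) = (s + 1) / 1
Then f(s) = 11·L_0(s) + 5·L_1(s).
Expanding and collecting terms gives f(s) = -6s + 5.
Evaluating at s = -2: f(-2) = 17.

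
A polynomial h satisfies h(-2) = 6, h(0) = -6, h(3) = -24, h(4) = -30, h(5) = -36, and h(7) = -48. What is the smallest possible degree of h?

Divided differences on the nodes -2, 0, 3, 4, 5, 7:
  order 0: 6  -6  -24  -30  -36  -48
  order 1: -6  -6  -6  -6  -6
  order 2: 0  0  0  0
  order 3: 0  0  0
  order 4: 0  0
  order 5: 0
The order-1 divided differences are all -6 (nonzero) and every higher order vanishes, so the data lies on a polynomial of degree exactly 1.

1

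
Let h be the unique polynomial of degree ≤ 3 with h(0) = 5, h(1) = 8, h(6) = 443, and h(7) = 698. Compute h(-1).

2

Write h(n) = an^3 + bn^2 + cn + d. Substituting each data point gives a linear system:
  d = 5
  a + b + c + d = 8
  216a + 36b + 6c + d = 443
  343a + 49b + 7c + d = 698
Solving the system yields a = 2, b = 0, c = 1, d = 5.
So h(n) = 2n³ + n + 5.
Then h(-1) = 2.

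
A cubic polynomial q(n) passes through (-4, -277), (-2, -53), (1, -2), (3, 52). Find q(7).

Write q(n) = an^3 + bn^2 + cn + d. Substituting each data point gives a linear system:
  -64a + 16b - 4c + d = -277
  -8a + 4b - 2c + d = -53
  a + b + c + d = -2
  27a + 9b + 3c + d = 52
Solving the system yields a = 3, b = -4, c = 4, d = -5.
So q(n) = 3n^3 - 4n^2 + 4n - 5.
Then q(7) = 856.

856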